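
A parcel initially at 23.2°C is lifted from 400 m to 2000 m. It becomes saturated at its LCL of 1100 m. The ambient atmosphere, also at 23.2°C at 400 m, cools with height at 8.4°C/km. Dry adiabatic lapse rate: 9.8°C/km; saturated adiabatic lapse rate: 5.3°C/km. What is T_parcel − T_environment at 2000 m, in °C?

Parcel:
  400–1100 m, dry: Δz = 0.7 km ⇒ ΔT = -6.86°C; T = 16.34°C
  1100–2000 m, saturated: Δz = 0.9 km ⇒ ΔT = -4.77°C; T = 11.57°C
Environment:
  400–2000 m, environment: Δz = 1.6 km ⇒ ΔT = -13.44°C; T = 9.76°C
T_parcel − T_env = 11.57 − 9.76 = +1.81°C

+1.81°C (parcel warmer than environment)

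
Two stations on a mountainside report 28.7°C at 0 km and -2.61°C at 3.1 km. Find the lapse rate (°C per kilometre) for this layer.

Γ = −ΔT/Δz = (28.7 − (-2.61)) / (3100 − 0) m
  = 31.31°C / 3.1 km = 10.1°C/km

10.1°C/km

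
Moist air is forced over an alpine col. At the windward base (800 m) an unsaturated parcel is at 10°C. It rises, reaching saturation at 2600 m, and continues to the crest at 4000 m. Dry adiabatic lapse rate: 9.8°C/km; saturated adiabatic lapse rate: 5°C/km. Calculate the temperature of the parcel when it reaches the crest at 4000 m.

800 → 2600 m (dry, 9.8°C/km): ΔT = -9.8 × 1.8 = -17.64°C → T = -7.64°C
2600 → 4000 m (saturated, 5°C/km): ΔT = -5 × 1.4 = -7°C → T = -14.64°C

-14.64°C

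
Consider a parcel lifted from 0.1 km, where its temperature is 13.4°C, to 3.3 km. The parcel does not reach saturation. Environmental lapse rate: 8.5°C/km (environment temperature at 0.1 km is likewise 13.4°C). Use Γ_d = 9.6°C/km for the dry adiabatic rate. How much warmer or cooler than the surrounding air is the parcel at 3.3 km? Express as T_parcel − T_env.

-3.52°C (parcel cooler than environment)

Parcel:
  100 → 3300 m (dry, 9.6°C/km): ΔT = -9.6 × 3.2 = -30.72°C → T = -17.32°C
Environment:
  100 → 3300 m (environment, 8.5°C/km): ΔT = -8.5 × 3.2 = -27.2°C → T = -13.8°C
T_parcel − T_env = -17.32 − (-13.8) = -3.52°C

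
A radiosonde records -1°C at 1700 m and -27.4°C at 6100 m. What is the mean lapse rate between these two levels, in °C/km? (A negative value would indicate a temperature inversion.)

Γ = −ΔT/Δz = (-1 − (-27.4)) / (6100 − 1700) m
  = 26.4°C / 4.4 km = 6°C/km

6°C/km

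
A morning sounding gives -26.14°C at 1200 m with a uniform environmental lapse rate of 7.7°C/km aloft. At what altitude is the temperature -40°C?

Height above start = (-26.14 − (-40)) / 7.7 = 1.8 km
Altitude = 1200 m + 1800 m = 3000 m

3000 m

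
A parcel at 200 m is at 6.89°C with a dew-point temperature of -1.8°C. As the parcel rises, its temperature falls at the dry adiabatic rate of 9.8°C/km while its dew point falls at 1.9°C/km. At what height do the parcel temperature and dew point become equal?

T and T_d converge at 9.8 − 1.9 = 7.9°C per km
Height above start = (6.89 − (-1.8)) / 7.9 = 1.1 km
LCL altitude = 200 m + 1100 m = 1300 m

1300 m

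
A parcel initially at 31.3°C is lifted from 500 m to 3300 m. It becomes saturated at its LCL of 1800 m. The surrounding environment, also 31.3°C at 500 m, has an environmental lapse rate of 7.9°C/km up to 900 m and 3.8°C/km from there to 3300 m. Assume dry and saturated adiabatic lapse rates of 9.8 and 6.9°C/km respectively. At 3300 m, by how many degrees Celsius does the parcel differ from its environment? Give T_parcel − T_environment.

-10.81°C (parcel cooler than environment)

Parcel:
  Dry to 1800 m: -9.8 × 1.3 km = -12.74°C, so T = 18.56°C.
  Saturated to 3300 m: -6.9 × 1.5 km = -10.35°C, so T = 8.21°C.
Environment:
  Environment, lower layer to 900 m: -7.9 × 0.4 km = -3.16°C, so T = 28.14°C.
  Environment, upper layer to 3300 m: -3.8 × 2.4 km = -9.12°C, so T = 19.02°C.
T_parcel − T_env = 8.21 − 19.02 = -10.81°C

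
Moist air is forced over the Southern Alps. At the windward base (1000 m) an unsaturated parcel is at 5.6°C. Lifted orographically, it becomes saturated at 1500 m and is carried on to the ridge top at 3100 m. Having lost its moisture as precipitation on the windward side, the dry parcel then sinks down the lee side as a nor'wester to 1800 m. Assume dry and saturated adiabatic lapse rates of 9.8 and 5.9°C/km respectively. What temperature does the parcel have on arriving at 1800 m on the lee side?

4°C

From 1000 m to 1500 m (dry): cools by 9.8 × 0.5 = 4.9°C, giving 0.7°C.
From 1500 m to 3100 m (saturated): cools by 5.9 × 1.6 = 9.44°C, giving -8.74°C.
From 3100 m to 1800 m (dry descent): warms by 9.8 × 1.3 = 12.74°C, giving 4°C.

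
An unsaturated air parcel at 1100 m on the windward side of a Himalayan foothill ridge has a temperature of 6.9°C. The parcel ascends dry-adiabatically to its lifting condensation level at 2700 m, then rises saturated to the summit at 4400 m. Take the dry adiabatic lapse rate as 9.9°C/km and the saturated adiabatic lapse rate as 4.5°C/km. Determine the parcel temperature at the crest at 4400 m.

-16.59°C

From 1100 m to 2700 m (dry): cools by 9.9 × 1.6 = 15.84°C, giving -8.94°C.
From 2700 m to 4400 m (saturated): cools by 4.5 × 1.7 = 7.65°C, giving -16.59°C.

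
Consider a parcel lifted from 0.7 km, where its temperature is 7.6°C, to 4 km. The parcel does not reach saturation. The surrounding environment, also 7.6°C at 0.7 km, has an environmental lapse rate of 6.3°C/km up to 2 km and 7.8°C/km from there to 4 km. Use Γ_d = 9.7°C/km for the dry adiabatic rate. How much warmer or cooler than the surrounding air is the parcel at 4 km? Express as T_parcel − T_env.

Parcel:
  700–4000 m, dry: Δz = 3.3 km ⇒ ΔT = -32.01°C; T = -24.41°C
Environment:
  700–2000 m, environment, lower layer: Δz = 1.3 km ⇒ ΔT = -8.19°C; T = -0.59°C
  2000–4000 m, environment, upper layer: Δz = 2 km ⇒ ΔT = -15.6°C; T = -16.19°C
T_parcel − T_env = -24.41 − (-16.19) = -8.22°C

-8.22°C (parcel cooler than environment)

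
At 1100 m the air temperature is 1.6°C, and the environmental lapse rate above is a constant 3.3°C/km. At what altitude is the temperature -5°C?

Height above start = (1.6 − (-5)) / 3.3 = 2 km
Altitude = 1100 m + 2000 m = 3100 m

3100 m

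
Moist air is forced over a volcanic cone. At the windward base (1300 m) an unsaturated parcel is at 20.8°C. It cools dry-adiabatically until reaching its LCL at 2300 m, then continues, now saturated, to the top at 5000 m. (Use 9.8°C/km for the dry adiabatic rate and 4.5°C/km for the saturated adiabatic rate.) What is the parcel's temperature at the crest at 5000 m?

-1.15°C

From 1300 m to 2300 m (dry): cools by 9.8 × 1 = 9.8°C, giving 11°C.
From 2300 m to 5000 m (saturated): cools by 4.5 × 2.7 = 12.15°C, giving -1.15°C.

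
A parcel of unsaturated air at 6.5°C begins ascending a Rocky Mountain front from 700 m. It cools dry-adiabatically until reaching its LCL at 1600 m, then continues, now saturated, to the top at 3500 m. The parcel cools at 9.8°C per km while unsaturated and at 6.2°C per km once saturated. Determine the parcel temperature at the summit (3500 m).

-14.1°C

700–1600 m, dry: Δz = 0.9 km ⇒ ΔT = -8.82°C; T = -2.32°C
1600–3500 m, saturated: Δz = 1.9 km ⇒ ΔT = -11.78°C; T = -14.1°C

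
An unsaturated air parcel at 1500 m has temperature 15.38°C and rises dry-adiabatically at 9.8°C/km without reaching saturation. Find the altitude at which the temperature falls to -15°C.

Height above start = (15.38 − (-15)) / 9.8 = 3.1 km
Altitude = 1500 m + 3100 m = 4600 m

4600 m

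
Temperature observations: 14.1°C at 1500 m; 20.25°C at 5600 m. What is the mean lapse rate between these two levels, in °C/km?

-1.5°C/km

Γ = −ΔT/Δz = (14.1 − 20.25) / (5600 − 1500) m
  = -6.15°C / 4.1 km = -1.5°C/km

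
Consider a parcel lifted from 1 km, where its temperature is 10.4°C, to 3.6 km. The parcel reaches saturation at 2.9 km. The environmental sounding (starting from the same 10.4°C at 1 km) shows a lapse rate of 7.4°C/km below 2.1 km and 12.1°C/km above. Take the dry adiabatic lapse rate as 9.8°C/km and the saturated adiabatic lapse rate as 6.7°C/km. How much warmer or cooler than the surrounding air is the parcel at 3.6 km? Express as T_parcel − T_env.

Parcel:
  Dry to 2900 m: -9.8 × 1.9 km = -18.62°C, so T = -8.22°C.
  Saturated to 3600 m: -6.7 × 0.7 km = -4.69°C, so T = -12.91°C.
Environment:
  Environment, lower layer to 2100 m: -7.4 × 1.1 km = -8.14°C, so T = 2.26°C.
  Environment, upper layer to 3600 m: -12.1 × 1.5 km = -18.15°C, so T = -15.89°C.
T_parcel − T_env = -12.91 − (-15.89) = +2.98°C

+2.98°C (parcel warmer than environment)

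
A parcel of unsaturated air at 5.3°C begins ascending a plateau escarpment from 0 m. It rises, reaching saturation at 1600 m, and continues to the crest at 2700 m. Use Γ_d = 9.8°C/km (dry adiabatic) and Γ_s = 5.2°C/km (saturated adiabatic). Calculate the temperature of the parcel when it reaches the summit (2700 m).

0–1600 m, dry: Δz = 1.6 km ⇒ ΔT = -15.68°C; T = -10.38°C
1600–2700 m, saturated: Δz = 1.1 km ⇒ ΔT = -5.72°C; T = -16.1°C

-16.1°C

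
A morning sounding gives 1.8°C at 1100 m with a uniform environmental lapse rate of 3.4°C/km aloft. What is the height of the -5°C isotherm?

Height above start = (1.8 − (-5)) / 3.4 = 2 km
Altitude = 1100 m + 2000 m = 3100 m

3100 m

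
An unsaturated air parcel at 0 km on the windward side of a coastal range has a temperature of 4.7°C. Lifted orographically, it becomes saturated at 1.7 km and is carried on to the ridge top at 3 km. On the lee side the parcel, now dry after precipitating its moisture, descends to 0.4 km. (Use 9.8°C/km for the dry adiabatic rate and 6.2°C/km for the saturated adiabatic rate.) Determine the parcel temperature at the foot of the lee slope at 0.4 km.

5.46°C

From 0 m to 1700 m (dry): cools by 9.8 × 1.7 = 16.66°C, giving -11.96°C.
From 1700 m to 3000 m (saturated): cools by 6.2 × 1.3 = 8.06°C, giving -20.02°C.
From 3000 m to 400 m (dry descent): warms by 9.8 × 2.6 = 25.48°C, giving 5.46°C.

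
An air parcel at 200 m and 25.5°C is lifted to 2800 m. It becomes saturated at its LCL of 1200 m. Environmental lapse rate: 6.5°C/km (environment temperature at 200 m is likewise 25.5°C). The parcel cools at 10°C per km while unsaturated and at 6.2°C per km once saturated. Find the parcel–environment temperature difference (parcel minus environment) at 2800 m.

-3.02°C (parcel cooler than environment)

Parcel:
  200–1200 m, dry: Δz = 1 km ⇒ ΔT = -10°C; T = 15.5°C
  1200–2800 m, saturated: Δz = 1.6 km ⇒ ΔT = -9.92°C; T = 5.58°C
Environment:
  200–2800 m, environment: Δz = 2.6 km ⇒ ΔT = -16.9°C; T = 8.6°C
T_parcel − T_env = 5.58 − 8.6 = -3.02°C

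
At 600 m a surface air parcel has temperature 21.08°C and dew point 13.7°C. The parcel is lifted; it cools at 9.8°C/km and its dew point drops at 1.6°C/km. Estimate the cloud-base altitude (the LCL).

1500 m

T and T_d converge at 9.8 − 1.6 = 8.2°C per km
Height above start = (21.08 − 13.7) / 8.2 = 0.9 km
LCL altitude = 600 m + 900 m = 1500 m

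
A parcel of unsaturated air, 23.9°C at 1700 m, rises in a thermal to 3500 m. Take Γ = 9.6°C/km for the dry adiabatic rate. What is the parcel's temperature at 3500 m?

1700–3500 m, dry adiabatic: Δz = 1.8 km ⇒ ΔT = -17.28°C; T = 6.62°C

6.62°C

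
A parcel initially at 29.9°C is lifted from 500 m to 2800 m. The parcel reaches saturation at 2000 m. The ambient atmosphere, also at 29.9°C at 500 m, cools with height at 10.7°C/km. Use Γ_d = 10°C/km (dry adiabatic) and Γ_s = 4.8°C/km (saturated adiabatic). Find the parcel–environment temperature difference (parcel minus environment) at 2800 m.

Parcel:
  500–2000 m, dry: Δz = 1.5 km ⇒ ΔT = -15°C; T = 14.9°C
  2000–2800 m, saturated: Δz = 0.8 km ⇒ ΔT = -3.84°C; T = 11.06°C
Environment:
  500–2800 m, environment: Δz = 2.3 km ⇒ ΔT = -24.61°C; T = 5.29°C
T_parcel − T_env = 11.06 − 5.29 = +5.77°C

+5.77°C (parcel warmer than environment)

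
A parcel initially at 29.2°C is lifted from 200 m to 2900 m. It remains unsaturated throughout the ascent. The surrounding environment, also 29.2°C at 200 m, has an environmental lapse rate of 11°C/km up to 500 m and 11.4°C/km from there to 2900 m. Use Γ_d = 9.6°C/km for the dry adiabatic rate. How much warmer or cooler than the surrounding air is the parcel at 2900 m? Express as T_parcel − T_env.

+4.74°C (parcel warmer than environment)

Parcel:
  200–2900 m, dry: Δz = 2.7 km ⇒ ΔT = -25.92°C; T = 3.28°C
Environment:
  200–500 m, environment, lower layer: Δz = 0.3 km ⇒ ΔT = -3.3°C; T = 25.9°C
  500–2900 m, environment, upper layer: Δz = 2.4 km ⇒ ΔT = -27.36°C; T = -1.46°C
T_parcel − T_env = 3.28 − (-1.46) = +4.74°C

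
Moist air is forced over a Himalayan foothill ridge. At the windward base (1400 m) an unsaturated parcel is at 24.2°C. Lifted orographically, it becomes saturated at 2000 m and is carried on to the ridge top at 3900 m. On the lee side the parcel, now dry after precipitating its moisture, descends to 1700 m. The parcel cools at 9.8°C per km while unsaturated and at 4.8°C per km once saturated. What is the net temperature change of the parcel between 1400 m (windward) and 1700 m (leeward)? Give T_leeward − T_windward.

+6.56°C

From 1400 m to 2000 m (dry): cools by 9.8 × 0.6 = 5.88°C, giving 18.32°C.
From 2000 m to 3900 m (saturated): cools by 4.8 × 1.9 = 9.12°C, giving 9.2°C.
From 3900 m to 1700 m (dry descent): warms by 9.8 × 2.2 = 21.56°C, giving 30.76°C.
Net change vs windward start: 30.76 − 24.2 = +6.56°C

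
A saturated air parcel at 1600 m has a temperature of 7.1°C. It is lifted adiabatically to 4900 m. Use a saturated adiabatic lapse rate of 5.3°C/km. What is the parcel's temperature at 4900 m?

-10.39°C

Saturated adiabatic to 4900 m: -5.3 × 3.3 km = -17.49°C, so T = -10.39°C.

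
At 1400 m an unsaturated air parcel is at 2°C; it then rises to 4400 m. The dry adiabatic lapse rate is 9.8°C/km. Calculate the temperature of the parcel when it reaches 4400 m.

1400–4400 m, dry adiabatic: Δz = 3 km ⇒ ΔT = -29.4°C; T = -27.4°C

-27.4°C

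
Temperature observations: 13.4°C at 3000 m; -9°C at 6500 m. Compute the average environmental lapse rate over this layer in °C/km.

6.4°C/km

Γ = −ΔT/Δz = (13.4 − (-9)) / (6500 − 3000) m
  = 22.4°C / 3.5 km = 6.4°C/km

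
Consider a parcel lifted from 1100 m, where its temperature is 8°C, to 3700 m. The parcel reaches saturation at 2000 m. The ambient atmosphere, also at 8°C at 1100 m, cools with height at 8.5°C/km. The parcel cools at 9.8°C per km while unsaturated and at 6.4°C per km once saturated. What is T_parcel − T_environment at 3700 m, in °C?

+2.4°C (parcel warmer than environment)

Parcel:
  1100–2000 m, dry: Δz = 0.9 km ⇒ ΔT = -8.82°C; T = -0.82°C
  2000–3700 m, saturated: Δz = 1.7 km ⇒ ΔT = -10.88°C; T = -11.7°C
Environment:
  1100–3700 m, environment: Δz = 2.6 km ⇒ ΔT = -22.1°C; T = -14.1°C
T_parcel − T_env = -11.7 − (-14.1) = +2.4°C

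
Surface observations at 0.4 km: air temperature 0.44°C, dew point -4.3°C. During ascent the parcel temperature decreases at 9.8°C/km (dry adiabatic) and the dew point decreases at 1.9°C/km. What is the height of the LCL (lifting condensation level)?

T and T_d converge at 9.8 − 1.9 = 7.9°C per km
Height above start = (0.44 − (-4.3)) / 7.9 = 0.6 km
LCL altitude = 400 m + 600 m = 1000 m

1 km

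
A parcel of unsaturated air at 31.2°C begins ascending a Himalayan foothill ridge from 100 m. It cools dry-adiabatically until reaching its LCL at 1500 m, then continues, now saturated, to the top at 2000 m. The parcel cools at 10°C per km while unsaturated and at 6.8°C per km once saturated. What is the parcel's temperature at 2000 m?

13.8°C

Dry to 1500 m: -10 × 1.4 km = -14°C, so T = 17.2°C.
Saturated to 2000 m: -6.8 × 0.5 km = -3.4°C, so T = 13.8°C.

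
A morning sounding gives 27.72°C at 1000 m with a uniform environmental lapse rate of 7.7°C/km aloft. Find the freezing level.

Height above start = (27.72 − 0) / 7.7 = 3.6 km
Altitude = 1000 m + 3600 m = 4600 m

4600 m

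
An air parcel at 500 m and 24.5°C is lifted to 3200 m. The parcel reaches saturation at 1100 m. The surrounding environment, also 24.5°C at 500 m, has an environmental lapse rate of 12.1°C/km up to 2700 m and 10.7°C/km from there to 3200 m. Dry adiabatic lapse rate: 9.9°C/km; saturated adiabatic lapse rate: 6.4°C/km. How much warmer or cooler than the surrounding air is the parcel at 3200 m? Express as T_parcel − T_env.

Parcel:
  500 → 1100 m (dry, 9.9°C/km): ΔT = -9.9 × 0.6 = -5.94°C → T = 18.56°C
  1100 → 3200 m (saturated, 6.4°C/km): ΔT = -6.4 × 2.1 = -13.44°C → T = 5.12°C
Environment:
  500 → 2700 m (environment, lower layer, 12.1°C/km): ΔT = -12.1 × 2.2 = -26.62°C → T = -2.12°C
  2700 → 3200 m (environment, upper layer, 10.7°C/km): ΔT = -10.7 × 0.5 = -5.35°C → T = -7.47°C
T_parcel − T_env = 5.12 − (-7.47) = +12.59°C

+12.59°C (parcel warmer than environment)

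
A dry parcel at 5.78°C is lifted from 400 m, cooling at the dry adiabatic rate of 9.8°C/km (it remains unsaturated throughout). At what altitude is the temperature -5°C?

Height above start = (5.78 − (-5)) / 9.8 = 1.1 km
Altitude = 400 m + 1100 m = 1500 m

1500 m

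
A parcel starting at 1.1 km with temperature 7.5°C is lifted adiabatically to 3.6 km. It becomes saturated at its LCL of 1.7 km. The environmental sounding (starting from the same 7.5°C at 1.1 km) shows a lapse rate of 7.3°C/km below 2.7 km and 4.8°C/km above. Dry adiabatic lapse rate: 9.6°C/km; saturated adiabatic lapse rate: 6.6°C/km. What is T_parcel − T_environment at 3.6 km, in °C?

-2.3°C (parcel cooler than environment)

Parcel:
  1100–1700 m, dry: Δz = 0.6 km ⇒ ΔT = -5.76°C; T = 1.74°C
  1700–3600 m, saturated: Δz = 1.9 km ⇒ ΔT = -12.54°C; T = -10.8°C
Environment:
  1100–2700 m, environment, lower layer: Δz = 1.6 km ⇒ ΔT = -11.68°C; T = -4.18°C
  2700–3600 m, environment, upper layer: Δz = 0.9 km ⇒ ΔT = -4.32°C; T = -8.5°C
T_parcel − T_env = -10.8 − (-8.5) = -2.3°C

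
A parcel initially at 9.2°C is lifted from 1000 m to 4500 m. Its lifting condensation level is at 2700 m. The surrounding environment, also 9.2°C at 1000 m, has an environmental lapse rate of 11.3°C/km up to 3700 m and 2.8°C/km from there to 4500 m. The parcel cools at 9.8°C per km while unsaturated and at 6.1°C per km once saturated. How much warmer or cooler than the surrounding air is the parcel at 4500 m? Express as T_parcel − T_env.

+5.11°C (parcel warmer than environment)

Parcel:
  Dry to 2700 m: -9.8 × 1.7 km = -16.66°C, so T = -7.46°C.
  Saturated to 4500 m: -6.1 × 1.8 km = -10.98°C, so T = -18.44°C.
Environment:
  Environment, lower layer to 3700 m: -11.3 × 2.7 km = -30.51°C, so T = -21.31°C.
  Environment, upper layer to 4500 m: -2.8 × 0.8 km = -2.24°C, so T = -23.55°C.
T_parcel − T_env = -18.44 − (-23.55) = +5.11°C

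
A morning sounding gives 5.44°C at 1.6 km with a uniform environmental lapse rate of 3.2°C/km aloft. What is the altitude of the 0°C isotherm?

3.3 km

Height above start = (5.44 − 0) / 3.2 = 1.7 km
Altitude = 1600 m + 1700 m = 3300 m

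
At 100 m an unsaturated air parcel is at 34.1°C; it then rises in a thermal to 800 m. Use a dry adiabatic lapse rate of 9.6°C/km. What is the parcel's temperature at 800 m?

27.38°C

100–800 m, dry adiabatic: Δz = 0.7 km ⇒ ΔT = -6.72°C; T = 27.38°C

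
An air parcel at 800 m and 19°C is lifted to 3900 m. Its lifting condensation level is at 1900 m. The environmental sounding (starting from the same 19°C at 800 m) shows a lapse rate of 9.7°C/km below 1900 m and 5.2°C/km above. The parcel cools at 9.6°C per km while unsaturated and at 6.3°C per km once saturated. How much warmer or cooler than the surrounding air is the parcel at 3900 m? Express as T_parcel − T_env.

Parcel:
  800–1900 m, dry: Δz = 1.1 km ⇒ ΔT = -10.56°C; T = 8.44°C
  1900–3900 m, saturated: Δz = 2 km ⇒ ΔT = -12.6°C; T = -4.16°C
Environment:
  800–1900 m, environment, lower layer: Δz = 1.1 km ⇒ ΔT = -10.67°C; T = 8.33°C
  1900–3900 m, environment, upper layer: Δz = 2 km ⇒ ΔT = -10.4°C; T = -2.07°C
T_parcel − T_env = -4.16 − (-2.07) = -2.09°C

-2.09°C (parcel cooler than environment)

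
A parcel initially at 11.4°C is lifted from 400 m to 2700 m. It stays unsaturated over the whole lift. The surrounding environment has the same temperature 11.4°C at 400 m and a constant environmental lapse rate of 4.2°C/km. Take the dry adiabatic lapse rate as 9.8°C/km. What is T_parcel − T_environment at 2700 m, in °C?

Parcel:
  Dry to 2700 m: -9.8 × 2.3 km = -22.54°C, so T = -11.14°C.
Environment:
  Environment to 2700 m: -4.2 × 2.3 km = -9.66°C, so T = 1.74°C.
T_parcel − T_env = -11.14 − 1.74 = -12.88°C

-12.88°C (parcel cooler than environment)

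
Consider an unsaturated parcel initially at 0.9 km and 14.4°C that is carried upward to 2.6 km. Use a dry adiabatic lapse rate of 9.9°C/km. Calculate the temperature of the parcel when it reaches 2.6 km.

-2.43°C

From 900 m to 2600 m (dry adiabatic): cools by 9.9 × 1.7 = 16.83°C, giving -2.43°C.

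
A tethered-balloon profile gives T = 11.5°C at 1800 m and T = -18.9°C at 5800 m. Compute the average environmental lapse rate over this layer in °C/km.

Γ = −ΔT/Δz = (11.5 − (-18.9)) / (5800 − 1800) m
  = 30.4°C / 4 km = 7.6°C/km

7.6°C/km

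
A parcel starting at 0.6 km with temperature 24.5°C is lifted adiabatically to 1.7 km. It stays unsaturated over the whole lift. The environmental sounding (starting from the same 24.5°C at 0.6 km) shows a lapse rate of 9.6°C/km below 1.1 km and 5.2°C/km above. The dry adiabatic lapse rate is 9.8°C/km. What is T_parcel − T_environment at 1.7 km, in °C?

-2.86°C (parcel cooler than environment)

Parcel:
  600–1700 m, dry: Δz = 1.1 km ⇒ ΔT = -10.78°C; T = 13.72°C
Environment:
  600–1100 m, environment, lower layer: Δz = 0.5 km ⇒ ΔT = -4.8°C; T = 19.7°C
  1100–1700 m, environment, upper layer: Δz = 0.6 km ⇒ ΔT = -3.12°C; T = 16.58°C
T_parcel − T_env = 13.72 − 16.58 = -2.86°C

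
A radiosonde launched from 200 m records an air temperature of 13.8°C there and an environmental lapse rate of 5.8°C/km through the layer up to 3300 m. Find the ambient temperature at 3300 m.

-4.18°C

Environmental to 3300 m: -5.8 × 3.1 km = -17.98°C, so T = -4.18°C.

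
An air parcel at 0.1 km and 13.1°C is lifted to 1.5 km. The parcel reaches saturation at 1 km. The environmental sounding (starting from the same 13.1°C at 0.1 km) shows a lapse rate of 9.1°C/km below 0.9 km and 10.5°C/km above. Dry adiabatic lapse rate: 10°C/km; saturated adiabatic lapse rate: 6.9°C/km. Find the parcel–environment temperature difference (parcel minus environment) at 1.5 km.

Parcel:
  From 100 m to 1000 m (dry): cools by 10 × 0.9 = 9°C, giving 4.1°C.
  From 1000 m to 1500 m (saturated): cools by 6.9 × 0.5 = 3.45°C, giving 0.65°C.
Environment:
  From 100 m to 900 m (environment, lower layer): cools by 9.1 × 0.8 = 7.28°C, giving 5.82°C.
  From 900 m to 1500 m (environment, upper layer): cools by 10.5 × 0.6 = 6.3°C, giving -0.48°C.
T_parcel − T_env = 0.65 − (-0.48) = +1.13°C

+1.13°C (parcel warmer than environment)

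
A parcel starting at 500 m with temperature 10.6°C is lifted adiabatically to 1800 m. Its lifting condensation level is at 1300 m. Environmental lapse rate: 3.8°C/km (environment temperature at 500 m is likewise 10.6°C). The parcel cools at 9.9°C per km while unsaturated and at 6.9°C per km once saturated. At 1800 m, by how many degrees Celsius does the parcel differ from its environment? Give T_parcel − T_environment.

-6.43°C (parcel cooler than environment)

Parcel:
  From 500 m to 1300 m (dry): cools by 9.9 × 0.8 = 7.92°C, giving 2.68°C.
  From 1300 m to 1800 m (saturated): cools by 6.9 × 0.5 = 3.45°C, giving -0.77°C.
Environment:
  From 500 m to 1800 m (environment): cools by 3.8 × 1.3 = 4.94°C, giving 5.66°C.
T_parcel − T_env = -0.77 − 5.66 = -6.43°C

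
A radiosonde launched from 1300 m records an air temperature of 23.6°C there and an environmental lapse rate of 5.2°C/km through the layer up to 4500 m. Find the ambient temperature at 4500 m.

6.96°C

Environmental to 4500 m: -5.2 × 3.2 km = -16.64°C, so T = 6.96°C.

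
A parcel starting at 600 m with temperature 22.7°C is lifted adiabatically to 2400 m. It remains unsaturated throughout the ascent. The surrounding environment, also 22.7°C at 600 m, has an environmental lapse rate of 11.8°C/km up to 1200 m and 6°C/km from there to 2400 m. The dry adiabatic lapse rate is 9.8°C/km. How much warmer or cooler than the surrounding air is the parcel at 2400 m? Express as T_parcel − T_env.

-3.36°C (parcel cooler than environment)

Parcel:
  From 600 m to 2400 m (dry): cools by 9.8 × 1.8 = 17.64°C, giving 5.06°C.
Environment:
  From 600 m to 1200 m (environment, lower layer): cools by 11.8 × 0.6 = 7.08°C, giving 15.62°C.
  From 1200 m to 2400 m (environment, upper layer): cools by 6 × 1.2 = 7.2°C, giving 8.42°C.
T_parcel − T_env = 5.06 − 8.42 = -3.36°C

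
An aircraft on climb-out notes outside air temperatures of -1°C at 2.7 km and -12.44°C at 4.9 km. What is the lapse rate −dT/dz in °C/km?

Γ = −ΔT/Δz = (-1 − (-12.44)) / (4900 − 2700) m
  = 11.44°C / 2.2 km = 5.2°C/km

5.2°C/km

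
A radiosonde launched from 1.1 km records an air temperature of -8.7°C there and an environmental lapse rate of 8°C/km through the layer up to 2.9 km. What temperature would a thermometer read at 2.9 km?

Environmental to 2900 m: -8 × 1.8 km = -14.4°C, so T = -23.1°C.

-23.1°C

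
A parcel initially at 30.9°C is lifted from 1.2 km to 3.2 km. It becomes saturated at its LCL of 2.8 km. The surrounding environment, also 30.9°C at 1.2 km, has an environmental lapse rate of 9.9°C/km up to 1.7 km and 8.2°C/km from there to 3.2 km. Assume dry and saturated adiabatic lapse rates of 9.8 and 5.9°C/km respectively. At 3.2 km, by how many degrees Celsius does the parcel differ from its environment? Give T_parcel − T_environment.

-0.79°C (parcel cooler than environment)

Parcel:
  1200 → 2800 m (dry, 9.8°C/km): ΔT = -9.8 × 1.6 = -15.68°C → T = 15.22°C
  2800 → 3200 m (saturated, 5.9°C/km): ΔT = -5.9 × 0.4 = -2.36°C → T = 12.86°C
Environment:
  1200 → 1700 m (environment, lower layer, 9.9°C/km): ΔT = -9.9 × 0.5 = -4.95°C → T = 25.95°C
  1700 → 3200 m (environment, upper layer, 8.2°C/km): ΔT = -8.2 × 1.5 = -12.3°C → T = 13.65°C
T_parcel − T_env = 12.86 − 13.65 = -0.79°C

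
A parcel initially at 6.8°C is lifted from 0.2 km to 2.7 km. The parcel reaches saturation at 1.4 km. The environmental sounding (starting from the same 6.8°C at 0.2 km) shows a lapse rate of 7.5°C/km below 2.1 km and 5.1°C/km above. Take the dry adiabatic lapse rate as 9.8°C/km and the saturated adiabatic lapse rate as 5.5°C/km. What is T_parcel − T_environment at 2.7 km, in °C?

-1.6°C (parcel cooler than environment)

Parcel:
  Dry to 1400 m: -9.8 × 1.2 km = -11.76°C, so T = -4.96°C.
  Saturated to 2700 m: -5.5 × 1.3 km = -7.15°C, so T = -12.11°C.
Environment:
  Environment, lower layer to 2100 m: -7.5 × 1.9 km = -14.25°C, so T = -7.45°C.
  Environment, upper layer to 2700 m: -5.1 × 0.6 km = -3.06°C, so T = -10.51°C.
T_parcel − T_env = -12.11 − (-10.51) = -1.6°C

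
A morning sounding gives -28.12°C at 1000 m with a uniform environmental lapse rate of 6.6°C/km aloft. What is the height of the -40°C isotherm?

Height above start = (-28.12 − (-40)) / 6.6 = 1.8 km
Altitude = 1000 m + 1800 m = 2800 m

2800 m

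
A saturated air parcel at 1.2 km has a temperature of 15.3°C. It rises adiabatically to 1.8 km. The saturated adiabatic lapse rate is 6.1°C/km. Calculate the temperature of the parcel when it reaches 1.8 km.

1200 → 1800 m (saturated adiabatic, 6.1°C/km): ΔT = -6.1 × 0.6 = -3.66°C → T = 11.64°C

11.64°C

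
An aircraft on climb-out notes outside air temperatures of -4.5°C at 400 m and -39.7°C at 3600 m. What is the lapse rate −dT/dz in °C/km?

11°C/km

Γ = −ΔT/Δz = (-4.5 − (-39.7)) / (3600 − 400) m
  = 35.2°C / 3.2 km = 11°C/km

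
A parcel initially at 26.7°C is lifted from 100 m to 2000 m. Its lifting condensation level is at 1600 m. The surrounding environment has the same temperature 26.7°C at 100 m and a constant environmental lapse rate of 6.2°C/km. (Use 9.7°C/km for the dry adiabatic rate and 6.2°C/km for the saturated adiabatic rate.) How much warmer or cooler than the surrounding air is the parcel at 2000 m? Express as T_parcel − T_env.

-5.25°C (parcel cooler than environment)

Parcel:
  100–1600 m, dry: Δz = 1.5 km ⇒ ΔT = -14.55°C; T = 12.15°C
  1600–2000 m, saturated: Δz = 0.4 km ⇒ ΔT = -2.48°C; T = 9.67°C
Environment:
  100–2000 m, environment: Δz = 1.9 km ⇒ ΔT = -11.78°C; T = 14.92°C
T_parcel − T_env = 9.67 − 14.92 = -5.25°C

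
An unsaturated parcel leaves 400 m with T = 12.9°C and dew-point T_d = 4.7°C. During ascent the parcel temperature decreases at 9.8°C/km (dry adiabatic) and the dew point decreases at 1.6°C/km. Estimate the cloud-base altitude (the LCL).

T and T_d converge at 9.8 − 1.6 = 8.2°C per km
Height above start = (12.9 − 4.7) / 8.2 = 1 km
LCL altitude = 400 m + 1000 m = 1400 m

1400 m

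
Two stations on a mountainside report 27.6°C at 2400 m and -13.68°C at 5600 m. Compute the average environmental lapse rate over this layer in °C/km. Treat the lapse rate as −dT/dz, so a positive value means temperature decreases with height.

12.9°C/km

Γ = −ΔT/Δz = (27.6 − (-13.68)) / (5600 − 2400) m
  = 41.28°C / 3.2 km = 12.9°C/km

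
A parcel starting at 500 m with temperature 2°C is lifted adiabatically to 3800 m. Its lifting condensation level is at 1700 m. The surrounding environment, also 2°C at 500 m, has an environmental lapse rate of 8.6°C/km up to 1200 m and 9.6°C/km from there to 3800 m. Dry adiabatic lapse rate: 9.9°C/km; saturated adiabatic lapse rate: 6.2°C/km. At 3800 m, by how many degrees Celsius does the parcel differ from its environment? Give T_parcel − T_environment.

+6.08°C (parcel warmer than environment)

Parcel:
  From 500 m to 1700 m (dry): cools by 9.9 × 1.2 = 11.88°C, giving -9.88°C.
  From 1700 m to 3800 m (saturated): cools by 6.2 × 2.1 = 13.02°C, giving -22.9°C.
Environment:
  From 500 m to 1200 m (environment, lower layer): cools by 8.6 × 0.7 = 6.02°C, giving -4.02°C.
  From 1200 m to 3800 m (environment, upper layer): cools by 9.6 × 2.6 = 24.96°C, giving -28.98°C.
T_parcel − T_env = -22.9 − (-28.98) = +6.08°C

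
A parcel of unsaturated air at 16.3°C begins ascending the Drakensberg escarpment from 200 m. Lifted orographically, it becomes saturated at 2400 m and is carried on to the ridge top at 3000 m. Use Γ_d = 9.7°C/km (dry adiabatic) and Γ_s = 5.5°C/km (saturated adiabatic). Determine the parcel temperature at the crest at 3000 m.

Dry to 2400 m: -9.7 × 2.2 km = -21.34°C, so T = -5.04°C.
Saturated to 3000 m: -5.5 × 0.6 km = -3.3°C, so T = -8.34°C.

-8.34°C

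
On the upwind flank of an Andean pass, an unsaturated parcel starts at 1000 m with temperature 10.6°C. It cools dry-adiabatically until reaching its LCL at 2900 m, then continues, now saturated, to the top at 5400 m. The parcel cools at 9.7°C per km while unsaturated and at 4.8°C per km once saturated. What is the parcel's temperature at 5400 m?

-19.83°C

From 1000 m to 2900 m (dry): cools by 9.7 × 1.9 = 18.43°C, giving -7.83°C.
From 2900 m to 5400 m (saturated): cools by 4.8 × 2.5 = 12°C, giving -19.83°C.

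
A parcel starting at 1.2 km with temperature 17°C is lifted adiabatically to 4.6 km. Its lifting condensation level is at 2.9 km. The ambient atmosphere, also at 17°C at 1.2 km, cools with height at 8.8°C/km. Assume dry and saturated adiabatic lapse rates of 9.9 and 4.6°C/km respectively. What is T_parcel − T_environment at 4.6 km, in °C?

+5.27°C (parcel warmer than environment)

Parcel:
  1200–2900 m, dry: Δz = 1.7 km ⇒ ΔT = -16.83°C; T = 0.17°C
  2900–4600 m, saturated: Δz = 1.7 km ⇒ ΔT = -7.82°C; T = -7.65°C
Environment:
  1200–4600 m, environment: Δz = 3.4 km ⇒ ΔT = -29.92°C; T = -12.92°C
T_parcel − T_env = -7.65 − (-12.92) = +5.27°C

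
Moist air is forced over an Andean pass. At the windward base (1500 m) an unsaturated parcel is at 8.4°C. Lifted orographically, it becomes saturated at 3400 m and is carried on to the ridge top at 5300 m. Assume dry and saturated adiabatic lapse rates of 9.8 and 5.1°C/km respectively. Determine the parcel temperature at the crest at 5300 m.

-19.91°C

1500 → 3400 m (dry, 9.8°C/km): ΔT = -9.8 × 1.9 = -18.62°C → T = -10.22°C
3400 → 5300 m (saturated, 5.1°C/km): ΔT = -5.1 × 1.9 = -9.69°C → T = -19.91°C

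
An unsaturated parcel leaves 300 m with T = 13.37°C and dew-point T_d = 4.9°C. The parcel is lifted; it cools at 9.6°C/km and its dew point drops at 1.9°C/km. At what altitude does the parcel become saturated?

1400 m

T and T_d converge at 9.6 − 1.9 = 7.7°C per km
Height above start = (13.37 − 4.9) / 7.7 = 1.1 km
LCL altitude = 300 m + 1100 m = 1400 m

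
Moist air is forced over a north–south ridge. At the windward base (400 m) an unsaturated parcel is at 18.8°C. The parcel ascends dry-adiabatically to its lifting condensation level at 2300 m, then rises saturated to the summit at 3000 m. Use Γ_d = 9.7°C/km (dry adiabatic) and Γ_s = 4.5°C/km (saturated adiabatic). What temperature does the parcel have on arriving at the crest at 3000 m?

400 → 2300 m (dry, 9.7°C/km): ΔT = -9.7 × 1.9 = -18.43°C → T = 0.37°C
2300 → 3000 m (saturated, 4.5°C/km): ΔT = -4.5 × 0.7 = -3.15°C → T = -2.78°C

-2.78°C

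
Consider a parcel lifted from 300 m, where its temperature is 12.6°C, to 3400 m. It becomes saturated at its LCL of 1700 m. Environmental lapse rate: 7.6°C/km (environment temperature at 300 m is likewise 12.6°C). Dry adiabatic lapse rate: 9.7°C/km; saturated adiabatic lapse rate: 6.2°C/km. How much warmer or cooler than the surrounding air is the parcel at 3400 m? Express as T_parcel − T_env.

Parcel:
  300–1700 m, dry: Δz = 1.4 km ⇒ ΔT = -13.58°C; T = -0.98°C
  1700–3400 m, saturated: Δz = 1.7 km ⇒ ΔT = -10.54°C; T = -11.52°C
Environment:
  300–3400 m, environment: Δz = 3.1 km ⇒ ΔT = -23.56°C; T = -10.96°C
T_parcel − T_env = -11.52 − (-10.96) = -0.56°C

-0.56°C (parcel cooler than environment)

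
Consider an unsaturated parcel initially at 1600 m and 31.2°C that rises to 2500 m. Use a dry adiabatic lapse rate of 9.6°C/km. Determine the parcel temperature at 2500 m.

22.56°C

1600 → 2500 m (dry adiabatic, 9.6°C/km): ΔT = -9.6 × 0.9 = -8.64°C → T = 22.56°C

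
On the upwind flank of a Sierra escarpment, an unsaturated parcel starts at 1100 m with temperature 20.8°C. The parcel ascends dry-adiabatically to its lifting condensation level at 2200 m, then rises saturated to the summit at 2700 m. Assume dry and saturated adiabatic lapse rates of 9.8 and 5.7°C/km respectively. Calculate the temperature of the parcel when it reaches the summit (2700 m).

7.17°C

Dry to 2200 m: -9.8 × 1.1 km = -10.78°C, so T = 10.02°C.
Saturated to 2700 m: -5.7 × 0.5 km = -2.85°C, so T = 7.17°C.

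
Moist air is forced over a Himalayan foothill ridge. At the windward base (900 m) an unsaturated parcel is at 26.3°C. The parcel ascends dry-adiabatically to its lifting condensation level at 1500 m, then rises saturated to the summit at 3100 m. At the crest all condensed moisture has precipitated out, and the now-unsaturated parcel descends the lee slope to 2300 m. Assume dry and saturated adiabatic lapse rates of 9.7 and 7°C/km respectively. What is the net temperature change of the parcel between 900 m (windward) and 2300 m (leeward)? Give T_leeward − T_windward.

Dry to 1500 m: -9.7 × 0.6 km = -5.82°C, so T = 20.48°C.
Saturated to 3100 m: -7 × 1.6 km = -11.2°C, so T = 9.28°C.
Dry descent to 2300 m: +9.7 × 0.8 km = +7.76°C, so T = 17.04°C.
Net change vs windward start: 17.04 − 26.3 = -9.26°C

-9.26°C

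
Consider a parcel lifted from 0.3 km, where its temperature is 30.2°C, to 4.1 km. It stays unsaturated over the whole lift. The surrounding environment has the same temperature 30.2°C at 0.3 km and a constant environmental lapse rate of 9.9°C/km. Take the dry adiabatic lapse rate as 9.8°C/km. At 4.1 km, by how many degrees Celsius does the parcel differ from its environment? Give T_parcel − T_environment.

Parcel:
  From 300 m to 4100 m (dry): cools by 9.8 × 3.8 = 37.24°C, giving -7.04°C.
Environment:
  From 300 m to 4100 m (environment): cools by 9.9 × 3.8 = 37.62°C, giving -7.42°C.
T_parcel − T_env = -7.04 − (-7.42) = +0.38°C

+0.38°C (parcel warmer than environment)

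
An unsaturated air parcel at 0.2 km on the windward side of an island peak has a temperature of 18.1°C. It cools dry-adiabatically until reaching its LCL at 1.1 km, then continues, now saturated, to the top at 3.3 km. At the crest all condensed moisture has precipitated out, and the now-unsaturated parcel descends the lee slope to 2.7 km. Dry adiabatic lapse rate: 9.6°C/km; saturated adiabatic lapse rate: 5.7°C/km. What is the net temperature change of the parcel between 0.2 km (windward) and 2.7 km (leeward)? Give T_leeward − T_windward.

From 200 m to 1100 m (dry): cools by 9.6 × 0.9 = 8.64°C, giving 9.46°C.
From 1100 m to 3300 m (saturated): cools by 5.7 × 2.2 = 12.54°C, giving -3.08°C.
From 3300 m to 2700 m (dry descent): warms by 9.6 × 0.6 = 5.76°C, giving 2.68°C.
Net change vs windward start: 2.68 − 18.1 = -15.42°C

-15.42°C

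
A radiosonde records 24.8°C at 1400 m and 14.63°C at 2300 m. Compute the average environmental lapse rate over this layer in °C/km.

Γ = −ΔT/Δz = (24.8 − 14.63) / (2300 − 1400) m
  = 10.17°C / 0.9 km = 11.3°C/km

11.3°C/km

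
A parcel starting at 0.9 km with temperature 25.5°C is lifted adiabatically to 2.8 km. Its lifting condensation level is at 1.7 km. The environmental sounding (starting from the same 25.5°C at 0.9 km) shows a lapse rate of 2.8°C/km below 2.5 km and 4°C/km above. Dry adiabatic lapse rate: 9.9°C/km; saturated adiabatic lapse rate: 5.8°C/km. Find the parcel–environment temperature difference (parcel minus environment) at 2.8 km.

Parcel:
  900 → 1700 m (dry, 9.9°C/km): ΔT = -9.9 × 0.8 = -7.92°C → T = 17.58°C
  1700 → 2800 m (saturated, 5.8°C/km): ΔT = -5.8 × 1.1 = -6.38°C → T = 11.2°C
Environment:
  900 → 2500 m (environment, lower layer, 2.8°C/km): ΔT = -2.8 × 1.6 = -4.48°C → T = 21.02°C
  2500 → 2800 m (environment, upper layer, 4°C/km): ΔT = -4 × 0.3 = -1.2°C → T = 19.82°C
T_parcel − T_env = 11.2 − 19.82 = -8.62°C

-8.62°C (parcel cooler than environment)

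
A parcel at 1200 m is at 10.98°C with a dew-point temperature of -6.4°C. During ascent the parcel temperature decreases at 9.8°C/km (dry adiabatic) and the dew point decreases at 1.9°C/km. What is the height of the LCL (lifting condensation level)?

3400 m

T and T_d converge at 9.8 − 1.9 = 7.9°C per km
Height above start = (10.98 − (-6.4)) / 7.9 = 2.2 km
LCL altitude = 1200 m + 2200 m = 3400 m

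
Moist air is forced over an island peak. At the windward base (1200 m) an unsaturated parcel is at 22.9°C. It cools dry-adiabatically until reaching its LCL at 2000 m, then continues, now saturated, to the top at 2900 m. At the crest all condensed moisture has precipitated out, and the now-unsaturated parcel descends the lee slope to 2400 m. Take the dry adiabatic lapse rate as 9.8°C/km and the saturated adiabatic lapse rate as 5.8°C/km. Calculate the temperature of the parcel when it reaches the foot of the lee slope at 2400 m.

Dry to 2000 m: -9.8 × 0.8 km = -7.84°C, so T = 15.06°C.
Saturated to 2900 m: -5.8 × 0.9 km = -5.22°C, so T = 9.84°C.
Dry descent to 2400 m: +9.8 × 0.5 km = +4.9°C, so T = 14.74°C.

14.74°C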